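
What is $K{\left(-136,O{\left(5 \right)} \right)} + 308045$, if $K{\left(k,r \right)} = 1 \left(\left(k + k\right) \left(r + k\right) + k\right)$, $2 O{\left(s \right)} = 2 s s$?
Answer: $338101$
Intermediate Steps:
$O{\left(s \right)} = s^{2}$ ($O{\left(s \right)} = \frac{2 s s}{2} = \frac{2 s^{2}}{2} = s^{2}$)
$K{\left(k,r \right)} = k + 2 k \left(k + r\right)$ ($K{\left(k,r \right)} = 1 \left(2 k \left(k + r\right) + k\right) = 1 \left(k + 2 k \left(k + r\right)\right) = k + 2 k \left(k + r\right)$)
$K{\left(-136,O{\left(5 \right)} \right)} + 308045 = - 136 \left(1 + 2 \left(-136\right) + 2 \cdot 5^{2}\right) + 308045 = - 136 \left(1 - 272 + 2 \cdot 25\right) + 308045 = - 136 \left(1 - 272 + 50\right) + 308045 = \left(-136\right) \left(-221\right) + 308045 = 30056 + 308045 = 338101$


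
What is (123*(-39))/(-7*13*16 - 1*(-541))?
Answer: 1599/305 ≈ 5.2426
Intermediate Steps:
(123*(-39))/(-7*13*16 - 1*(-541)) = -4797/(-91*16 + 541) = -4797/(-1456 + 541) = -4797/(-915) = -4797*(-1/915) = 1599/305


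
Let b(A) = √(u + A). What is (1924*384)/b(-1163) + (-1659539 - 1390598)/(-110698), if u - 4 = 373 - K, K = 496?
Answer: 3050137/110698 - 369408*I*√1282/641 ≈ 27.554 - 20634.0*I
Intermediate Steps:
u = -119 (u = 4 + (373 - 1*496) = 4 + (373 - 496) = 4 - 123 = -119)
b(A) = √(-119 + A)
(1924*384)/b(-1163) + (-1659539 - 1390598)/(-110698) = (1924*384)/(√(-119 - 1163)) + (-1659539 - 1390598)/(-110698) = 738816/(√(-1282)) - 3050137*(-1/110698) = 738816/((I*√1282)) + 3050137/110698 = 738816*(-I*√1282/1282) + 3050137/110698 = -369408*I*√1282/641 + 3050137/110698 = 3050137/110698 - 369408*I*√1282/641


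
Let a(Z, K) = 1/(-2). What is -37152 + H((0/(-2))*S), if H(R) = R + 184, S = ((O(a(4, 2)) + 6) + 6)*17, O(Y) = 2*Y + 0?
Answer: -36968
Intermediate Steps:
a(Z, K) = -1/2
O(Y) = 2*Y
S = 187 (S = ((2*(-1/2) + 6) + 6)*17 = ((-1 + 6) + 6)*17 = (5 + 6)*17 = 11*17 = 187)
H(R) = 184 + R
-37152 + H((0/(-2))*S) = -37152 + (184 + (0/(-2))*187) = -37152 + (184 + (0*(-1/2))*187) = -37152 + (184 + 0*187) = -37152 + (184 + 0) = -37152 + 184 = -36968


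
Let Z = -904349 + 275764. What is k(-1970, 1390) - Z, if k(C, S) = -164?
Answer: 628421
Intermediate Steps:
Z = -628585
k(-1970, 1390) - Z = -164 - 1*(-628585) = -164 + 628585 = 628421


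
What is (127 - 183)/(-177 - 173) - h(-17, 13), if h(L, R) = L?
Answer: 429/25 ≈ 17.160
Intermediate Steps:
(127 - 183)/(-177 - 173) - h(-17, 13) = (127 - 183)/(-177 - 173) - 1*(-17) = -56/(-350) + 17 = -56*(-1/350) + 17 = 4/25 + 17 = 429/25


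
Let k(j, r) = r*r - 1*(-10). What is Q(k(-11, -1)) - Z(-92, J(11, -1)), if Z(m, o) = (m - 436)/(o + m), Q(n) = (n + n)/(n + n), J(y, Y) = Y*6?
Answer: -215/49 ≈ -4.3878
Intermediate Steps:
J(y, Y) = 6*Y
k(j, r) = 10 + r² (k(j, r) = r² + 10 = 10 + r²)
Q(n) = 1 (Q(n) = (2*n)/((2*n)) = (2*n)*(1/(2*n)) = 1)
Z(m, o) = (-436 + m)/(m + o)
Q(k(-11, -1)) - Z(-92, J(11, -1)) = 1 - (-436 - 92)/(-92 + 6*(-1)) = 1 - (-528)/(-92 - 6) = 1 - (-528)/(-98) = 1 - (-1)*(-528)/98 = 1 - 1*264/49 = 1 - 264/49 = -215/49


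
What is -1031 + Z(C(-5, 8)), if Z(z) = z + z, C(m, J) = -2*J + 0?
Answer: -1063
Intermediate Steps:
C(m, J) = -2*J
Z(z) = 2*z
-1031 + Z(C(-5, 8)) = -1031 + 2*(-2*8) = -1031 + 2*(-16) = -1031 - 32 = -1063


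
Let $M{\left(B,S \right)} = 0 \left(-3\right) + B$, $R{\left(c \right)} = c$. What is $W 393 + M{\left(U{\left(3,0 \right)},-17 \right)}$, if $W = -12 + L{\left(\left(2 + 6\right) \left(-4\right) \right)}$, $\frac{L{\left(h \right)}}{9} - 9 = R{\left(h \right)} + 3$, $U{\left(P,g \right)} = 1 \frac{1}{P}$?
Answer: $- \frac{226367}{3} \approx -75456.0$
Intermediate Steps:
$U{\left(P,g \right)} = \frac{1}{P}$
$L{\left(h \right)} = 108 + 9 h$ ($L{\left(h \right)} = 81 + 9 \left(h + 3\right) = 81 + 9 \left(3 + h\right) = 81 + \left(27 + 9 h\right) = 108 + 9 h$)
$M{\left(B,S \right)} = B$ ($M{\left(B,S \right)} = 0 + B = B$)
$W = -192$ ($W = -12 + \left(108 + 9 \left(2 + 6\right) \left(-4\right)\right) = -12 + \left(108 + 9 \cdot 8 \left(-4\right)\right) = -12 + \left(108 + 9 \left(-32\right)\right) = -12 + \left(108 - 288\right) = -12 - 180 = -192$)
$W 393 + M{\left(U{\left(3,0 \right)},-17 \right)} = \left(-192\right) 393 + \frac{1}{3} = -75456 + \frac{1}{3} = - \frac{226367}{3}$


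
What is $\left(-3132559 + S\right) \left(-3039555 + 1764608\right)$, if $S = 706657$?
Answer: $3092896477194$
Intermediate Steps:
$\left(-3132559 + S\right) \left(-3039555 + 1764608\right) = \left(-3132559 + 706657\right) \left(-3039555 + 1764608\right) = \left(-2425902\right) \left(-1274947\right) = 3092896477194$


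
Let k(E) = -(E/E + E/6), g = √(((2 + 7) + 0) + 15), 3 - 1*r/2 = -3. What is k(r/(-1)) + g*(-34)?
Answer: 1 - 68*√6 ≈ -165.57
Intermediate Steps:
r = 12 (r = 6 - 2*(-3) = 6 + 6 = 12)
g = 2*√6 (g = √((9 + 0) + 15) = √(9 + 15) = √24 = 2*√6 ≈ 4.8990)
k(E) = -1 - E/6 (k(E) = -(1 + E*(⅙)) = -(1 + E/6) = -1 - E/6)
k(r/(-1)) + g*(-34) = (-1 - 2/(-1)) + (2*√6)*(-34) = (-1 - 2*(-1)) - 68*√6 = (-1 - ⅙*(-12)) - 68*√6 = (-1 + 2) - 68*√6 = 1 - 68*√6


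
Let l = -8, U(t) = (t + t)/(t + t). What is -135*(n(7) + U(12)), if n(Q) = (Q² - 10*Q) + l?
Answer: 3780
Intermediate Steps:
U(t) = 1 (U(t) = (2*t)/((2*t)) = (2*t)*(1/(2*t)) = 1)
n(Q) = -8 + Q² - 10*Q (n(Q) = (Q² - 10*Q) - 8 = -8 + Q² - 10*Q)
-135*(n(7) + U(12)) = -135*((-8 + 7² - 10*7) + 1) = -135*((-8 + 49 - 70) + 1) = -135*(-29 + 1) = -135*(-28) = 3780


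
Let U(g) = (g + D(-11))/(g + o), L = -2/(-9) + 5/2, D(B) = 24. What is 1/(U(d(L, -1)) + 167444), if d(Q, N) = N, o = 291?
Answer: 290/48558783 ≈ 5.9721e-6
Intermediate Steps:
L = 49/18 (L = -2*(-⅑) + 5*(½) = 2/9 + 5/2 = 49/18 ≈ 2.7222)
U(g) = (24 + g)/(291 + g) (U(g) = (g + 24)/(g + 291) = (24 + g)/(291 + g))
1/(U(d(L, -1)) + 167444) = 1/((24 - 1)/(291 - 1) + 167444) = 1/(23/290 + 167444) = 1/(48558783/290) = 290/48558783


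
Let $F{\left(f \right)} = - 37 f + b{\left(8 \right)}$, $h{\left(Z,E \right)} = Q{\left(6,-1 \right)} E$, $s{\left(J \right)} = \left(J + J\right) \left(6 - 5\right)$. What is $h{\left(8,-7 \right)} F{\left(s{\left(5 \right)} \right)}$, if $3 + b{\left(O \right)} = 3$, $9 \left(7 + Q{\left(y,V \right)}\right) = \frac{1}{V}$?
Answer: $- \frac{165760}{9} \approx -18418.0$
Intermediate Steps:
$Q{\left(y,V \right)} = -7 + \frac{1}{9 V}$
$s{\left(J \right)} = 2 J$ ($s{\left(J \right)} = 2 J 1 = 2 J$)
$b{\left(O \right)} = 0$ ($b{\left(O \right)} = -3 + 3 = 0$)
$h{\left(Z,E \right)} = - \frac{64 E}{9}$ ($h{\left(Z,E \right)} = \left(-7 + \frac{1}{9 \left(-1\right)}\right) E = \left(-7 + \frac{1}{9} \left(-1\right)\right) E = \left(-7 - \frac{1}{9}\right) E = - \frac{64 E}{9}$)
$F{\left(f \right)} = - 37 f$ ($F{\left(f \right)} = - 37 f + 0 = - 37 f$)
$h{\left(8,-7 \right)} F{\left(s{\left(5 \right)} \right)} = \left(- \frac{64}{9}\right) \left(-7\right) \left(- 37 \cdot 2 \cdot 5\right) = \frac{448 \left(\left(-37\right) 10\right)}{9} = \frac{448}{9} \left(-370\right) = - \frac{165760}{9}$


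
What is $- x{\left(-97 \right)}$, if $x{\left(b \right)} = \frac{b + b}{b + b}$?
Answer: $-1$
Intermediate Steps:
$x{\left(b \right)} = 1$ ($x{\left(b \right)} = \frac{2 b}{2 b} = 2 b \frac{1}{2 b} = 1$)
$- x{\left(-97 \right)} = \left(-1\right) 1 = -1$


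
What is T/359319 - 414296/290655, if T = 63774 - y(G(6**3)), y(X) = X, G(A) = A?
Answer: -43463657978/34812621315 ≈ -1.2485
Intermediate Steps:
T = 63558 (T = 63774 - 1*6**3 = 63774 - 1*216 = 63774 - 216 = 63558)
T/359319 - 414296/290655 = 63558/359319 - 414296/290655 = 63558*(1/359319) - 414296*1/290655 = 21186/119773 - 414296/290655 = -43463657978/34812621315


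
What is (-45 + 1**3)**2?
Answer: 1936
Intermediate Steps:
(-45 + 1**3)**2 = (-45 + 1)**2 = (-44)**2 = 1936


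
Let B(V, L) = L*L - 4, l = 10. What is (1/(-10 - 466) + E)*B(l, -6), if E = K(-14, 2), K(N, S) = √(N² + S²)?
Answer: -8/119 + 320*√2 ≈ 452.48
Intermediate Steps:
B(V, L) = -4 + L² (B(V, L) = L² - 4 = -4 + L²)
E = 10*√2 (E = √((-14)² + 2²) = √(196 + 4) = √200 = 10*√2 ≈ 14.142)
(1/(-10 - 466) + E)*B(l, -6) = (1/(-10 - 466) + 10*√2)*(-4 + (-6)²) = (1/(-476) + 10*√2)*(-4 + 36) = (-1/476 + 10*√2)*32 = -8/119 + 320*√2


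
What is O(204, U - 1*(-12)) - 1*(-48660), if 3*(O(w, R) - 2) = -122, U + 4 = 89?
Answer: 145864/3 ≈ 48621.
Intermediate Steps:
U = 85 (U = -4 + 89 = 85)
O(w, R) = -116/3 (O(w, R) = 2 + (1/3)*(-122) = 2 - 122/3 = -116/3)
O(204, U - 1*(-12)) - 1*(-48660) = -116/3 - 1*(-48660) = -116/3 + 48660 = 145864/3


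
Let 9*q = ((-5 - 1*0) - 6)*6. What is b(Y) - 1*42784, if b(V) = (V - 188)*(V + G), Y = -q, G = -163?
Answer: -131942/9 ≈ -14660.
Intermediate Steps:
q = -22/3 (q = (((-5 - 1*0) - 6)*6)/9 = (((-5 + 0) - 6)*6)/9 = ((-5 - 6)*6)/9 = (-11*6)/9 = (1/9)*(-66) = -22/3 ≈ -7.3333)
Y = 22/3 (Y = -1*(-22/3) = 22/3 ≈ 7.3333)
b(V) = (-188 + V)*(-163 + V) (b(V) = (V - 188)*(V - 163) = (-188 + V)*(-163 + V))
b(Y) - 1*42784 = (30644 + (22/3)**2 - 351*22/3) - 1*42784 = (30644 + 484/9 - 2574) - 42784 = 253114/9 - 42784 = -131942/9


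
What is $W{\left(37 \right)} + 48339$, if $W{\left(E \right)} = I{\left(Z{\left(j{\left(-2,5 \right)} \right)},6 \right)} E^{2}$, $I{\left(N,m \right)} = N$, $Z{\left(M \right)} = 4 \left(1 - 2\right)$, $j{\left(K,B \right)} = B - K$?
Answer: $42863$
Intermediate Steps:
$Z{\left(M \right)} = -4$ ($Z{\left(M \right)} = 4 \left(-1\right) = -4$)
$W{\left(E \right)} = - 4 E^{2}$
$W{\left(37 \right)} + 48339 = - 4 \cdot 37^{2} + 48339 = \left(-4\right) 1369 + 48339 = -5476 + 48339 = 42863$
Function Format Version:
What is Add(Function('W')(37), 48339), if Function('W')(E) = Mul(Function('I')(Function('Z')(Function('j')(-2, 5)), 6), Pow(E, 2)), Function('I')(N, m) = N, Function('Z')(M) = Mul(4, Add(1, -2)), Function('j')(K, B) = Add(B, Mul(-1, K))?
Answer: 42863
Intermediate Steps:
Function('Z')(M) = -4 (Function('Z')(M) = Mul(4, -1) = -4)
Function('W')(E) = Mul(-4, Pow(E, 2))
Add(Function('W')(37), 48339) = Add(Mul(-4, Pow(37, 2)), 48339) = Add(Mul(-4, 1369), 48339) = Add(-5476, 48339) = 42863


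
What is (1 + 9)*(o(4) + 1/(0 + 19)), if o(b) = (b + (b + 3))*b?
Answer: 8370/19 ≈ 440.53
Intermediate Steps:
o(b) = b*(3 + 2*b) (o(b) = (b + (3 + b))*b = (3 + 2*b)*b = b*(3 + 2*b))
(1 + 9)*(o(4) + 1/(0 + 19)) = (1 + 9)*(4*(3 + 2*4) + 1/(0 + 19)) = 10*(4*(3 + 8) + 1/19) = 10*(4*11 + 1/19) = 10*(44 + 1/19) = 10*(837/19) = 8370/19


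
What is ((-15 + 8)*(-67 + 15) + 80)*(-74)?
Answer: -32856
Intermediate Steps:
((-15 + 8)*(-67 + 15) + 80)*(-74) = (-7*(-52) + 80)*(-74) = (364 + 80)*(-74) = 444*(-74) = -32856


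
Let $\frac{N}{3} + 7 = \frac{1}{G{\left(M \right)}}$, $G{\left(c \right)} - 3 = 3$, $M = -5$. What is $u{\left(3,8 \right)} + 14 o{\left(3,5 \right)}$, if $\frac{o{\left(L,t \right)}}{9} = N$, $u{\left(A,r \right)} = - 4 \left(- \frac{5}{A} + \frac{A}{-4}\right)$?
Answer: $- \frac{7720}{3} \approx -2573.3$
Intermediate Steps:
$G{\left(c \right)} = 6$ ($G{\left(c \right)} = 3 + 3 = 6$)
$N = - \frac{41}{2}$ ($N = -21 + \frac{3}{6} = -21 + 3 \cdot \frac{1}{6} = -21 + \frac{1}{2} = - \frac{41}{2} \approx -20.5$)
$u{\left(A,r \right)} = A + \frac{20}{A}$ ($u{\left(A,r \right)} = - 4 \left(- \frac{5}{A} + A \left(- \frac{1}{4}\right)\right) = - 4 \left(- \frac{5}{A} - \frac{A}{4}\right) = A + \frac{20}{A}$)
$o{\left(L,t \right)} = - \frac{369}{2}$ ($o{\left(L,t \right)} = 9 \left(- \frac{41}{2}\right) = - \frac{369}{2}$)
$u{\left(3,8 \right)} + 14 o{\left(3,5 \right)} = \left(3 + \frac{20}{3}\right) + 14 \left(- \frac{369}{2}\right) = \left(3 + 20 \cdot \frac{1}{3}\right) - 2583 = \left(3 + \frac{20}{3}\right) - 2583 = \frac{29}{3} - 2583 = - \frac{7720}{3}$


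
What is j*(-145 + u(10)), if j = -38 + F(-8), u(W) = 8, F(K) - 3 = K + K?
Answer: 6987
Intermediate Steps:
F(K) = 3 + 2*K (F(K) = 3 + (K + K) = 3 + 2*K)
j = -51 (j = -38 + (3 + 2*(-8)) = -38 + (3 - 16) = -38 - 13 = -51)
j*(-145 + u(10)) = -51*(-145 + 8) = -51*(-137) = 6987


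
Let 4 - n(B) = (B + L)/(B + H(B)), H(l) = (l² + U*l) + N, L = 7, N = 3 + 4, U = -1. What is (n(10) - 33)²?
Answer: 9734400/11449 ≈ 850.24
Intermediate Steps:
N = 7
H(l) = 7 + l² - l (H(l) = (l² - l) + 7 = 7 + l² - l)
n(B) = 4 - (7 + B)/(7 + B²) (n(B) = 4 - (B + 7)/(B + (7 + B² - B)) = 4 - (7 + B)/(7 + B²))
(n(10) - 33)² = ((21 - 1*10 + 4*10²)/(7 + 10²) - 33)² = ((21 - 10 + 4*100)/(7 + 100) - 33)² = ((21 - 10 + 400)/107 - 33)² = ((1/107)*411 - 33)² = (411/107 - 33)² = (-3120/107)² = 9734400/11449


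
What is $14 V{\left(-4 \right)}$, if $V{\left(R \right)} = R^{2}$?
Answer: $224$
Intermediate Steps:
$14 V{\left(-4 \right)} = 14 \left(-4\right)^{2} = 14 \cdot 16 = 224$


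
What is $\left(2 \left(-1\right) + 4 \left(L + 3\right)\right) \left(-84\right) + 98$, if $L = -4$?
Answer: $602$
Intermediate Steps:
$\left(2 \left(-1\right) + 4 \left(L + 3\right)\right) \left(-84\right) + 98 = \left(2 \left(-1\right) + 4 \left(-4 + 3\right)\right) \left(-84\right) + 98 = \left(-2 + 4 \left(-1\right)\right) \left(-84\right) + 98 = \left(-2 - 4\right) \left(-84\right) + 98 = \left(-6\right) \left(-84\right) + 98 = 504 + 98 = 602$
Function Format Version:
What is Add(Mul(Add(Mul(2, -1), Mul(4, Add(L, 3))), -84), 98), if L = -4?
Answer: 602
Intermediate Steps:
Add(Mul(Add(Mul(2, -1), Mul(4, Add(L, 3))), -84), 98) = Add(Mul(Add(Mul(2, -1), Mul(4, Add(-4, 3))), -84), 98) = Add(Mul(Add(-2, Mul(4, -1)), -84), 98) = Add(Mul(Add(-2, -4), -84), 98) = Add(Mul(-6, -84), 98) = Add(504, 98) = 602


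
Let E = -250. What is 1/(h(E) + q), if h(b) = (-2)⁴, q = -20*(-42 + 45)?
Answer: -1/44 ≈ -0.022727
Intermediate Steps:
q = -60 (q = -20*3 = -60)
h(b) = 16
1/(h(E) + q) = 1/(16 - 60) = 1/(-44) = -1/44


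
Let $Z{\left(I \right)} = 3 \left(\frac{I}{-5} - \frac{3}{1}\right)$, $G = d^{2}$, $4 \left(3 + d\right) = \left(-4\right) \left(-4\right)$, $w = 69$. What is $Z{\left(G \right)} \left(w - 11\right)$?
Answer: $- \frac{2784}{5} \approx -556.8$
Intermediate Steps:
$d = 1$ ($d = -3 + \frac{\left(-4\right) \left(-4\right)}{4} = -3 + \frac{1}{4} \cdot 16 = -3 + 4 = 1$)
$G = 1$ ($G = 1^{2} = 1$)
$Z{\left(I \right)} = -9 - \frac{3 I}{5}$ ($Z{\left(I \right)} = 3 \left(I \left(- \frac{1}{5}\right) - 3\right) = 3 \left(- \frac{I}{5} - 3\right) = 3 \left(-3 - \frac{I}{5}\right) = -9 - \frac{3 I}{5}$)
$Z{\left(G \right)} \left(w - 11\right) = \left(-9 - \frac{3}{5}\right) \left(69 - 11\right) = \left(- \frac{48}{5}\right) 58 = - \frac{2784}{5}$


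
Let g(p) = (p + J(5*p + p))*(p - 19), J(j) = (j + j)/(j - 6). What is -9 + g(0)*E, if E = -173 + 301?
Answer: -9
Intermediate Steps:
J(j) = 2*j/(-6 + j) (J(j) = (2*j)/(-6 + j) = 2*j/(-6 + j))
g(p) = (-19 + p)*(p + 12*p/(-6 + 6*p)) (g(p) = (p + 2*(5*p + p)/(-6 + (5*p + p)))*(p - 19) = (p + 2*(6*p)/(-6 + 6*p))*(-19 + p) = (p + 12*p/(-6 + 6*p))*(-19 + p) = (-19 + p)*(p + 12*p/(-6 + 6*p)))
E = 128
-9 + g(0)*E = -9 + (0*(-19 + 0² - 18*0)/(-1 + 0))*128 = -9 + (0*(-19 + 0 + 0)/(-1))*128 = -9 + (0*(-1)*(-19))*128 = -9 + 0*128 = -9 + 0 = -9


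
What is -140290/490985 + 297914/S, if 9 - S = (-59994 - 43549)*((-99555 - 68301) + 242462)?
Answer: -216716805500828/758564859592199 ≈ -0.28569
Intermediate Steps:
S = 7724929067 (S = 9 - (-59994 - 43549)*((-99555 - 68301) + 242462) = 9 - (-103543)*(-167856 + 242462) = 9 - (-103543)*74606 = 9 - 1*(-7724929058) = 9 + 7724929058 = 7724929067)
-140290/490985 + 297914/S = -140290/490985 + 297914/7724929067 = -140290*1/490985 + 297914*(1/7724929067) = -28058/98197 + 297914/7724929067 = -216716805500828/758564859592199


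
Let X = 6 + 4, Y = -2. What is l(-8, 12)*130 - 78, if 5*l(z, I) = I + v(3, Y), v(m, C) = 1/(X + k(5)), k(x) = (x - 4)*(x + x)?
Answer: 2353/10 ≈ 235.30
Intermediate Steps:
X = 10
k(x) = 2*x*(-4 + x) (k(x) = (-4 + x)*(2*x) = 2*x*(-4 + x))
v(m, C) = 1/20 (v(m, C) = 1/(10 + 2*5*(-4 + 5)) = 1/(10 + 2*5*1) = 1/(10 + 10) = 1/20)
l(z, I) = 1/100 + I/5 (l(z, I) = (I + 1/20)/5 = (1/20 + I)/5 = 1/100 + I/5)
l(-8, 12)*130 - 78 = (1/100 + (1/5)*12)*130 - 78 = (1/100 + 12/5)*130 - 78 = (241/100)*130 - 78 = 3133/10 - 78 = 2353/10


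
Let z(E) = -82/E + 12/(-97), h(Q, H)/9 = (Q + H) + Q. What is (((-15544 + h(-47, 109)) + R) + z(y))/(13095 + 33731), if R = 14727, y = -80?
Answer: -2642663/181684880 ≈ -0.014545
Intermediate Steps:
h(Q, H) = 9*H + 18*Q (h(Q, H) = 9*((Q + H) + Q) = 9*((H + Q) + Q) = 9*(H + 2*Q) = 9*H + 18*Q)
z(E) = -12/97 - 82/E (z(E) = -82/E + 12*(-1/97) = -82/E - 12/97 = -12/97 - 82/E)
(((-15544 + h(-47, 109)) + R) + z(y))/(13095 + 33731) = (((-15544 + (9*109 + 18*(-47))) + 14727) + (-12/97 - 82/(-80)))/(13095 + 33731) = (((-15544 + (981 - 846)) + 14727) + (-12/97 - 82*(-1/80)))/46826 = (((-15544 + 135) + 14727) + (-12/97 + 41/40))*(1/46826) = ((-15409 + 14727) + 3497/3880)*(1/46826) = (-682 + 3497/3880)*(1/46826) = -2642663/3880*1/46826 = -2642663/181684880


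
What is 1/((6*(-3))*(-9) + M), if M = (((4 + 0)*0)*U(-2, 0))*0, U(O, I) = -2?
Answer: 1/162 ≈ 0.0061728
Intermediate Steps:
M = 0 (M = (((4 + 0)*0)*(-2))*0 = ((4*0)*(-2))*0 = (0*(-2))*0 = 0*0 = 0)
1/((6*(-3))*(-9) + M) = 1/((6*(-3))*(-9) + 0) = 1/(-18*(-9) + 0) = 1/(162 + 0) = 1/162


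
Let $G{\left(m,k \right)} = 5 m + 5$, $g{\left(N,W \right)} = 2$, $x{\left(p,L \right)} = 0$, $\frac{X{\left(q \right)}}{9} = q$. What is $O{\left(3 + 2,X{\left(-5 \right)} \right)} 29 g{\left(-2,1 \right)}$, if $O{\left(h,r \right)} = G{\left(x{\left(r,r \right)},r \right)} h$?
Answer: $1450$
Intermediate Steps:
$X{\left(q \right)} = 9 q$
$G{\left(m,k \right)} = 5 + 5 m$
$O{\left(h,r \right)} = 5 h$ ($O{\left(h,r \right)} = \left(5 + 5 \cdot 0\right) h = \left(5 + 0\right) h = 5 h$)
$O{\left(3 + 2,X{\left(-5 \right)} \right)} 29 g{\left(-2,1 \right)} = 5 \left(3 + 2\right) 29 \cdot 2 = 5 \cdot 5 \cdot 29 \cdot 2 = 25 \cdot 29 \cdot 2 = 725 \cdot 2 = 1450$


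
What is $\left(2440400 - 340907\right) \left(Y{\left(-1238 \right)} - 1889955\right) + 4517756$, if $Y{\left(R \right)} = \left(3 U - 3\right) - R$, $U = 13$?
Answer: $-3965268020977$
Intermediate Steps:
$Y{\left(R \right)} = 36 - R$ ($Y{\left(R \right)} = \left(3 \cdot 13 - 3\right) - R = \left(39 - 3\right) - R = 36 - R$)
$\left(2440400 - 340907\right) \left(Y{\left(-1238 \right)} - 1889955\right) + 4517756 = \left(2440400 - 340907\right) \left(\left(36 - -1238\right) - 1889955\right) + 4517756 = 2099493 \left(\left(36 + 1238\right) - 1889955\right) + 4517756 = 2099493 \left(1274 - 1889955\right) + 4517756 = 2099493 \left(-1888681\right) + 4517756 = -3965272538733 + 4517756 = -3965268020977$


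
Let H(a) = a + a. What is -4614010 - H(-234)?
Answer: -4613542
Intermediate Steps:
H(a) = 2*a
-4614010 - H(-234) = -4614010 - 2*(-234) = -4614010 - 1*(-468) = -4614010 + 468 = -4613542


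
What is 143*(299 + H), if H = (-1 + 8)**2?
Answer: 49764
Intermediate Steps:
H = 49 (H = 7**2 = 49)
143*(299 + H) = 143*(299 + 49) = 143*348 = 49764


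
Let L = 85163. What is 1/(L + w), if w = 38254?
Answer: 1/123417 ≈ 8.1026e-6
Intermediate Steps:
1/(L + w) = 1/(85163 + 38254) = 1/123417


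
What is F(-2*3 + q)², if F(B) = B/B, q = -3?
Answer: 1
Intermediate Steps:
F(B) = 1
F(-2*3 + q)² = 1² = 1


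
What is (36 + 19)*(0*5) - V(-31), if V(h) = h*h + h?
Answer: -930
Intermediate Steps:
V(h) = h + h**2 (V(h) = h**2 + h = h + h**2)
(36 + 19)*(0*5) - V(-31) = (36 + 19)*(0*5) - (-31)*(1 - 31) = 55*0 - (-31)*(-30) = 0 - 1*930 = 0 - 930 = -930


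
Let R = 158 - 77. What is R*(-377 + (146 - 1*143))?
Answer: -30294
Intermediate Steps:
R = 81
R*(-377 + (146 - 1*143)) = 81*(-377 + (146 - 1*143)) = 81*(-377 + (146 - 143)) = 81*(-377 + 3) = 81*(-374) = -30294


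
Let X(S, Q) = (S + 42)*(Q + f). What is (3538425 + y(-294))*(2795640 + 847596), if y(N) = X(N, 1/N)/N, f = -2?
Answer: 4421719702885896/343 ≈ 1.2891e+13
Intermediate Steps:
X(S, Q) = (-2 + Q)*(42 + S) (X(S, Q) = (S + 42)*(Q - 2) = (42 + S)*(-2 + Q) = (-2 + Q)*(42 + S))
y(N) = (-83 - 2*N + 42/N)/N (y(N) = (-84 - 2*N + 42/N + N/N)/N = (-84 - 2*N + 42/N + 1)/N = (-83 - 2*N + 42/N)/N)
(3538425 + y(-294))*(2795640 + 847596) = (3538425 + (-2 - 83/(-294) + 42/(-294)²))*(2795640 + 847596) = (3538425 + (-2 - 83*(-1/294) + 42*(1/86436)))*3643236 = (3538425 + (-2 + 83/294 + 1/2058))*3643236 = (3538425 - 589/343)*3643236 = (1213679186/343)*3643236 = 4421719702885896/343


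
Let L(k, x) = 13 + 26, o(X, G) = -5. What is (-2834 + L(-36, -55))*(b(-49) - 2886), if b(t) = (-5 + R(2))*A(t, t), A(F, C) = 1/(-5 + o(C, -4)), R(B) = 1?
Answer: 8065252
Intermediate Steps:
A(F, C) = -⅒ (A(F, C) = 1/(-5 - 5) = 1/(-10) = -⅒)
b(t) = ⅖ (b(t) = (-5 + 1)*(-⅒) = -4*(-⅒) = ⅖)
L(k, x) = 39
(-2834 + L(-36, -55))*(b(-49) - 2886) = (-2834 + 39)*(⅖ - 2886) = -2795*(-14428/5) = 8065252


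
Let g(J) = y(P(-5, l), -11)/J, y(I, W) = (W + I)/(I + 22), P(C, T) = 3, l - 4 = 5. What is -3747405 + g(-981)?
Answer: -91905107617/24525 ≈ -3.7474e+6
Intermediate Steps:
l = 9 (l = 4 + 5 = 9)
y(I, W) = (I + W)/(22 + I)
g(J) = -8/(25*J) (g(J) = ((3 - 11)/(22 + 3))/J = (-8/25)/J = ((1/25)*(-8))/J = -8/(25*J))
-3747405 + g(-981) = -3747405 - 8/25/(-981) = -3747405 - 8/25*(-1/981) = -3747405 + 8/24525 = -91905107617/24525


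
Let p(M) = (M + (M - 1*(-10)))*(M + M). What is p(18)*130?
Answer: 215280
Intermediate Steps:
p(M) = 2*M*(10 + 2*M) (p(M) = (M + (M + 10))*(2*M) = (M + (10 + M))*(2*M) = (10 + 2*M)*(2*M) = 2*M*(10 + 2*M))
p(18)*130 = (4*18*(5 + 18))*130 = (4*18*23)*130 = 1656*130 = 215280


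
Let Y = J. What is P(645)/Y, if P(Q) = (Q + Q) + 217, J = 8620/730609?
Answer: 1101027763/8620 ≈ 1.2773e+5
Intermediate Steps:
J = 8620/730609 (J = 8620*(1/730609) = 8620/730609 ≈ 0.011798)
Y = 8620/730609 ≈ 0.011798
P(Q) = 217 + 2*Q (P(Q) = 2*Q + 217 = 217 + 2*Q)
P(645)/Y = (217 + 2*645)/(8620/730609) = (217 + 1290)*(730609/8620) = 1507*(730609/8620) = 1101027763/8620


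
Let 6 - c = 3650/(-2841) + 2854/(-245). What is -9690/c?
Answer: -3372338025/6589367 ≈ -511.78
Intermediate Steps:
c = 13178734/696045 (c = 6 - (3650/(-2841) + 2854/(-245)) = 6 - (3650*(-1/2841) + 2854*(-1/245)) = 6 - (-3650/2841 - 2854/245) = 6 - 1*(-9002464/696045) = 6 + 9002464/696045 = 13178734/696045 ≈ 18.934)
-9690/c = -9690/13178734/696045 = -9690*696045/13178734 = -3372338025/6589367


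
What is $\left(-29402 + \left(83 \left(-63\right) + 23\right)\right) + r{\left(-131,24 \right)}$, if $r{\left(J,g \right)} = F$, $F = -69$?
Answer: $-34677$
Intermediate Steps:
$r{\left(J,g \right)} = -69$
$\left(-29402 + \left(83 \left(-63\right) + 23\right)\right) + r{\left(-131,24 \right)} = \left(-29402 + \left(83 \left(-63\right) + 23\right)\right) - 69 = \left(-29402 + \left(-5229 + 23\right)\right) - 69 = \left(-29402 - 5206\right) - 69 = -34608 - 69 = -34677$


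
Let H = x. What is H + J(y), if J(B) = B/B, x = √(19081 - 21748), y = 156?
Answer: 1 + I*√2667 ≈ 1.0 + 51.643*I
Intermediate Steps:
x = I*√2667 (x = √(-2667) = I*√2667 ≈ 51.643*I)
J(B) = 1
H = I*√2667 ≈ 51.643*I
H + J(y) = I*√2667 + 1 = 1 + I*√2667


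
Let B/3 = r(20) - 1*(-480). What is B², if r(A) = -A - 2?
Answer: 1887876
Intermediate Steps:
r(A) = -2 - A
B = 1374 (B = 3*((-2 - 1*20) - 1*(-480)) = 3*((-2 - 20) + 480) = 3*(-22 + 480) = 3*458 = 1374)
B² = 1374² = 1887876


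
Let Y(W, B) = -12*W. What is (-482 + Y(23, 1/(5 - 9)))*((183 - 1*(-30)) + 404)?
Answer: -467686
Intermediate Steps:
Y(W, B) = -12*W
(-482 + Y(23, 1/(5 - 9)))*((183 - 1*(-30)) + 404) = (-482 - 12*23)*((183 - 1*(-30)) + 404) = (-482 - 276)*((183 + 30) + 404) = -758*(213 + 404) = -758*617 = -467686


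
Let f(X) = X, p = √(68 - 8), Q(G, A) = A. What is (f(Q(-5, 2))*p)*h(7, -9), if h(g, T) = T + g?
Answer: -8*√15 ≈ -30.984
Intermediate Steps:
p = 2*√15 (p = √60 = 2*√15 ≈ 7.7460)
(f(Q(-5, 2))*p)*h(7, -9) = (2*(2*√15))*(-9 + 7) = (4*√15)*(-2) = -8*√15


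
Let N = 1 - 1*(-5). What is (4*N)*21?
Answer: 504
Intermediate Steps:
N = 6 (N = 1 + 5 = 6)
(4*N)*21 = (4*6)*21 = 24*21 = 504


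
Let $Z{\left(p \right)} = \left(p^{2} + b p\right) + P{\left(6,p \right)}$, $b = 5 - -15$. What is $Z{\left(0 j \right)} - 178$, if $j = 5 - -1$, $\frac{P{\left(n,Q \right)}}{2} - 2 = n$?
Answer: $-162$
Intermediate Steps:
$P{\left(n,Q \right)} = 4 + 2 n$
$b = 20$ ($b = 5 + 15 = 20$)
$j = 6$ ($j = 5 + 1 = 6$)
$Z{\left(p \right)} = 16 + p^{2} + 20 p$ ($Z{\left(p \right)} = \left(p^{2} + 20 p\right) + \left(4 + 2 \cdot 6\right) = \left(p^{2} + 20 p\right) + \left(4 + 12\right) = \left(p^{2} + 20 p\right) + 16 = 16 + p^{2} + 20 p$)
$Z{\left(0 j \right)} - 178 = \left(16 + \left(0 \cdot 6\right)^{2} + 20 \cdot 0 \cdot 6\right) - 178 = \left(16 + 0^{2} + 20 \cdot 0\right) - 178 = \left(16 + 0 + 0\right) - 178 = 16 - 178 = -162$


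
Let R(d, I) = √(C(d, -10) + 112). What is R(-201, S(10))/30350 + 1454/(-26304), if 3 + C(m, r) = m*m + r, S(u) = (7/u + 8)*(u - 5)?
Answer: -727/13152 + 9*√5/3035 ≈ -0.048646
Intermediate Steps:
S(u) = (-5 + u)*(8 + 7/u) (S(u) = (8 + 7/u)*(-5 + u) = (-5 + u)*(8 + 7/u))
C(m, r) = -3 + r + m² (C(m, r) = -3 + (m*m + r) = -3 + (m² + r) = -3 + (r + m²) = -3 + r + m²)
R(d, I) = √(99 + d²) (R(d, I) = √((-3 - 10 + d²) + 112) = √((-13 + d²) + 112) = √(99 + d²))
R(-201, S(10))/30350 + 1454/(-26304) = √(99 + (-201)²)/30350 + 1454/(-26304) = √(99 + 40401)*(1/30350) + 1454*(-1/26304) = √40500*(1/30350) - 727/13152 = (90*√5)*(1/30350) - 727/13152 = 9*√5/3035 - 727/13152 = -727/13152 + 9*√5/3035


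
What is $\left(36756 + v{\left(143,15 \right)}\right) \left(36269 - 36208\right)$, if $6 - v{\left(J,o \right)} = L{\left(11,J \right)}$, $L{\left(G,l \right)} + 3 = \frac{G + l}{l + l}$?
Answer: $\frac{29154218}{13} \approx 2.2426 \cdot 10^{6}$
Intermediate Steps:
$L{\left(G,l \right)} = -3 + \frac{G + l}{2 l}$ ($L{\left(G,l \right)} = -3 + \frac{G + l}{l + l} = -3 + \frac{G + l}{2 l}$)
$v{\left(J,o \right)} = 6 - \frac{11 - 5 J}{2 J}$
$\left(36756 + v{\left(143,15 \right)}\right) \left(36269 - 36208\right) = \left(36756 + \frac{-11 + 17 \cdot 143}{2 \cdot 143}\right) \left(36269 - 36208\right) = \left(36756 + \frac{1}{2} \cdot \frac{1}{143} \left(-11 + 2431\right)\right) 61 = \left(36756 + \frac{1}{2} \cdot \frac{1}{143} \cdot 2420\right) 61 = \left(36756 + \frac{110}{13}\right) 61 = \frac{477938}{13} \cdot 61 = \frac{29154218}{13}$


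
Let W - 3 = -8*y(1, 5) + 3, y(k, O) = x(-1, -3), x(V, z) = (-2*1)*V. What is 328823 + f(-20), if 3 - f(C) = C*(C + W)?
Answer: 328226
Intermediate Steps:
x(V, z) = -2*V
y(k, O) = 2 (y(k, O) = -2*(-1) = 2)
W = -10 (W = 3 + (-8*2 + 3) = 3 + (-16 + 3) = 3 - 13 = -10)
f(C) = 3 - C*(-10 + C) (f(C) = 3 - C*(C - 10) = 3 - C*(-10 + C))
328823 + f(-20) = 328823 + (3 - 1*(-20)**2 + 10*(-20)) = 328823 + (3 - 1*400 - 200) = 328823 + (3 - 400 - 200) = 328823 - 597 = 328226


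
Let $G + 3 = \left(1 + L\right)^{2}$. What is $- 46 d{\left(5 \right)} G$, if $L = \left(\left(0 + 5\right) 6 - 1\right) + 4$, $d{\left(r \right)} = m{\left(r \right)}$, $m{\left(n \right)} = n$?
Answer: $-265190$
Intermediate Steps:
$d{\left(r \right)} = r$
$L = 33$ ($L = \left(5 \cdot 6 - 1\right) + 4 = \left(30 - 1\right) + 4 = 29 + 4 = 33$)
$G = 1153$ ($G = -3 + \left(1 + 33\right)^{2} = -3 + 34^{2} = -3 + 1156 = 1153$)
$- 46 d{\left(5 \right)} G = \left(-46\right) 5 \cdot 1153 = \left(-230\right) 1153 = -265190$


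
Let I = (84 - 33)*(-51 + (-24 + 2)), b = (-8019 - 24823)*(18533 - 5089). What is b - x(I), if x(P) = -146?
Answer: -441527702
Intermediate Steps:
b = -441527848 (b = -32842*13444 = -441527848)
I = -3723 (I = 51*(-51 - 22) = 51*(-73) = -3723)
b - x(I) = -441527848 - 1*(-146) = -441527848 + 146 = -441527702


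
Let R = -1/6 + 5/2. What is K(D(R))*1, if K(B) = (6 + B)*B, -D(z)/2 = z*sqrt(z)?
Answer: 1372/27 - 28*sqrt(21)/3 ≈ 8.0441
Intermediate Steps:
R = 7/3 (R = -1*1/6 + 5*(1/2) = -1/6 + 5/2 = 7/3 ≈ 2.3333)
D(z) = -2*z**(3/2) (D(z) = -2*z*sqrt(z) = -2*z**(3/2))
K(B) = B*(6 + B)
K(D(R))*1 = ((-14*sqrt(21)/9)*(6 - 14*sqrt(21)/9))*1 = -14*sqrt(21)*(6 - 14*sqrt(21)/9)/9*1 = -14*sqrt(21)*(6 - 14*sqrt(21)/9)/9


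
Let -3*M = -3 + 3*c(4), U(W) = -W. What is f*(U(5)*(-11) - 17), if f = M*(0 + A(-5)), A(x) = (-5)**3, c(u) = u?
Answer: 14250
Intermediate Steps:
A(x) = -125
M = -3 (M = -(-3 + 3*4)/3 = -(-3 + 12)/3 = -1/3*9 = -3)
f = 375 (f = -3*(0 - 125) = -3*(-125) = 375)
f*(U(5)*(-11) - 17) = 375*(-1*5*(-11) - 17) = 375*(-5*(-11) - 17) = 375*(55 - 17) = 375*38 = 14250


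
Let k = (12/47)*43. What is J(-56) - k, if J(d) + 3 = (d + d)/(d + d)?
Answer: -610/47 ≈ -12.979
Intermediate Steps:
J(d) = -2 (J(d) = -3 + (d + d)/(d + d) = -3 + (2*d)/((2*d)) = -3 + (2*d)*(1/(2*d)) = -3 + 1 = -2)
k = 516/47 (k = (12*(1/47))*43 = (12/47)*43 = 516/47 ≈ 10.979)
J(-56) - k = -2 - 1*516/47 = -2 - 516/47 = -610/47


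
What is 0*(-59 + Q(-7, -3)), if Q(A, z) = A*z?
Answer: 0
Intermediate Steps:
0*(-59 + Q(-7, -3)) = 0*(-59 - 7*(-3)) = 0*(-59 + 21) = 0*(-38) = 0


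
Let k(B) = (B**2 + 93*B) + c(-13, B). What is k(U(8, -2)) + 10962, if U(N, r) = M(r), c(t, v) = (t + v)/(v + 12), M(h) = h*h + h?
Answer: 156117/14 ≈ 11151.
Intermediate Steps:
M(h) = h + h**2 (M(h) = h**2 + h = h + h**2)
c(t, v) = (t + v)/(12 + v)
U(N, r) = r*(1 + r)
k(B) = B**2 + 93*B + (-13 + B)/(12 + B) (k(B) = (B**2 + 93*B) + (-13 + B)/(12 + B) = B**2 + 93*B + (-13 + B)/(12 + B))
k(U(8, -2)) + 10962 = (-13 - 2*(1 - 2) + (-2*(1 - 2))*(12 - 2*(1 - 2))*(93 - 2*(1 - 2)))/(12 - 2*(1 - 2)) + 10962 = (-13 - 2*(-1) + (-2*(-1))*(12 - 2*(-1))*(93 - 2*(-1)))/(12 - 2*(-1)) + 10962 = (-13 + 2 + 2*(12 + 2)*(93 + 2))/(12 + 2) + 10962 = (-13 + 2 + 2*14*95)/14 + 10962 = (-13 + 2 + 2660)/14 + 10962 = (1/14)*2649 + 10962 = 2649/14 + 10962 = 156117/14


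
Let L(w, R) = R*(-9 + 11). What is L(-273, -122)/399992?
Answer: -61/99998 ≈ -0.00061001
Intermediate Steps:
L(w, R) = 2*R (L(w, R) = R*2 = 2*R)
L(-273, -122)/399992 = (2*(-122))/399992 = -244*1/399992 = -61/99998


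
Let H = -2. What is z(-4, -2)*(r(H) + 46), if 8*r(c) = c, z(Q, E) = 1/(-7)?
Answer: -183/28 ≈ -6.5357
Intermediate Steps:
z(Q, E) = -⅐
r(c) = c/8
z(-4, -2)*(r(H) + 46) = -((⅛)*(-2) + 46)/7 = -(-¼ + 46)/7 = -⅐*183/4 = -183/28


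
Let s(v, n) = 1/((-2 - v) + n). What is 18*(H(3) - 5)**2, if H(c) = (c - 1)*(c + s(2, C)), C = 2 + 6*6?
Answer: 5832/289 ≈ 20.180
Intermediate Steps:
C = 38 (C = 2 + 36 = 38)
s(v, n) = 1/(-2 + n - v)
H(c) = (-1 + c)*(1/34 + c) (H(c) = (c - 1)*(c - 1/(2 + 2 - 1*38)) = (-1 + c)*(c - 1/(2 + 2 - 38)) = (-1 + c)*(c - 1/(-34)) = (-1 + c)*(c - 1*(-1/34)) = (-1 + c)*(c + 1/34) = (-1 + c)*(1/34 + c))
18*(H(3) - 5)**2 = 18*((-1/34 + 3**2 - 33/34*3) - 5)**2 = 18*((-1/34 + 9 - 99/34) - 5)**2 = 18*(103/17 - 5)**2 = 18*(18/17)**2 = 18*(324/289) = 5832/289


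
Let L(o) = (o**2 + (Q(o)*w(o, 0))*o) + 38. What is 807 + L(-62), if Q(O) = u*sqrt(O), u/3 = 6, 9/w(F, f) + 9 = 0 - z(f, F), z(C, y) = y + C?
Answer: 4689 - 10044*I*sqrt(62)/53 ≈ 4689.0 - 1492.2*I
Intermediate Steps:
z(C, y) = C + y
w(F, f) = 9/(-9 - F - f) (w(F, f) = 9/(-9 + (0 - (f + F))) = 9/(-9 + (0 - (F + f))) = 9/(-9 + (0 + (-F - f))) = 9/(-9 + (-F - f)) = 9/(-9 - F - f))
u = 18 (u = 3*6 = 18)
Q(O) = 18*sqrt(O)
L(o) = 38 + o**2 - 162*o**(3/2)/(9 + o) (L(o) = (o**2 + ((18*sqrt(o))*(-9/(9 + o + 0)))*o) + 38 = (o**2 + ((18*sqrt(o))*(-9/(9 + o)))*o) + 38 = (o**2 + (-162*sqrt(o)/(9 + o))*o) + 38 = (o**2 - 162*o**(3/2)/(9 + o)) + 38 = 38 + o**2 - 162*o**(3/2)/(9 + o))
807 + L(-62) = 807 + (-(-10044)*I*sqrt(62) + (9 - 62)*(38 + (-62)**2))/(9 - 62) = 807 + (-(-10044)*I*sqrt(62) - 53*(38 + 3844))/(-53) = 807 - (10044*I*sqrt(62) - 53*3882)/53 = 807 - (10044*I*sqrt(62) - 205746)/53 = 807 - (-205746 + 10044*I*sqrt(62))/53 = 807 + (3882 - 10044*I*sqrt(62)/53) = 4689 - 10044*I*sqrt(62)/53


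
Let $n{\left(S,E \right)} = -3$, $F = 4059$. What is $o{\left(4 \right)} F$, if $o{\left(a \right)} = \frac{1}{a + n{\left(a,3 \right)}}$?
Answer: $4059$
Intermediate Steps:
$o{\left(a \right)} = \frac{1}{-3 + a}$ ($o{\left(a \right)} = \frac{1}{a - 3} = \frac{1}{-3 + a}$)
$o{\left(4 \right)} F = \frac{1}{-3 + 4} \cdot 4059 = 1^{-1} \cdot 4059 = 1 \cdot 4059 = 4059$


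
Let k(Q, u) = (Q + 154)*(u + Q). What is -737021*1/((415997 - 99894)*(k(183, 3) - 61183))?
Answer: -737021/473838397 ≈ -0.0015554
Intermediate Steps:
k(Q, u) = (154 + Q)*(Q + u)
-737021*1/((415997 - 99894)*(k(183, 3) - 61183)) = -737021*1/((415997 - 99894)*((183² + 154*183 + 154*3 + 183*3) - 61183)) = -737021*1/(316103*((33489 + 28182 + 462 + 549) - 61183)) = -737021*1/(316103*(62682 - 61183)) = -737021/(316103*1499) = -737021/473838397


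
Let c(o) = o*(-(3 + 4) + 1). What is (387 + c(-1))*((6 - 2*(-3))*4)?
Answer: 18864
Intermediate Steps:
c(o) = -6*o (c(o) = o*(-1*7 + 1) = o*(-7 + 1) = o*(-6) = -6*o)
(387 + c(-1))*((6 - 2*(-3))*4) = (387 - 6*(-1))*((6 - 2*(-3))*4) = (387 + 6)*((6 + 6)*4) = 393*(12*4) = 393*48 = 18864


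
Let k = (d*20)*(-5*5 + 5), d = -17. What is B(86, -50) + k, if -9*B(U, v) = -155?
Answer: 61355/9 ≈ 6817.2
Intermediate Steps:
B(U, v) = 155/9 (B(U, v) = -1/9*(-155) = 155/9)
k = 6800 (k = (-17*20)*(-5*5 + 5) = -340*(-25 + 5) = -340*(-20) = 6800)
B(86, -50) + k = 155/9 + 6800 = 61355/9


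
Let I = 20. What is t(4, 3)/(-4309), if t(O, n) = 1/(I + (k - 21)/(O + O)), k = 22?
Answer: -8/693749 ≈ -1.1532e-5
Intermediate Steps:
t(O, n) = 1/(20 + 1/(2*O)) (t(O, n) = 1/(20 + (22 - 21)/(O + O)) = 1/(20 + 1/(2*O)))
t(4, 3)/(-4309) = (2*4/(1 + 40*4))/(-4309) = (2*4/(1 + 160))*(-1/4309) = (2*4/161)*(-1/4309) = (2*4*(1/161))*(-1/4309) = (8/161)*(-1/4309) = -8/693749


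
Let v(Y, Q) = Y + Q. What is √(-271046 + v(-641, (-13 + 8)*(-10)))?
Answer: I*√271637 ≈ 521.19*I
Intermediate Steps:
v(Y, Q) = Q + Y
√(-271046 + v(-641, (-13 + 8)*(-10))) = √(-271046 + ((-13 + 8)*(-10) - 641)) = √(-271046 + (-5*(-10) - 641)) = √(-271046 + (50 - 641)) = √(-271046 - 591) = √(-271637) = I*√271637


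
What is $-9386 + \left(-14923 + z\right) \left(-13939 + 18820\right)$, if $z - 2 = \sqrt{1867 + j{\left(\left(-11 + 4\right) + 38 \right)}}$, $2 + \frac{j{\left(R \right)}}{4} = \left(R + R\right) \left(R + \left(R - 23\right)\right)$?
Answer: $-72838787 + 4881 \sqrt{11531} \approx -7.2315 \cdot 10^{7}$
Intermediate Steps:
$j{\left(R \right)} = -8 + 8 R \left(-23 + 2 R\right)$ ($j{\left(R \right)} = -8 + 4 \left(R + R\right) \left(R + \left(R - 23\right)\right) = -8 + 4 \cdot 2 R \left(R + \left(R - 23\right)\right) = -8 + 4 \cdot 2 R \left(R + \left(-23 + R\right)\right) = -8 + 4 \cdot 2 R \left(-23 + 2 R\right) = -8 + 8 R \left(-23 + 2 R\right)$)
$z = 2 + \sqrt{11531}$ ($z = 2 + \sqrt{1867 - \left(8 - 16 \left(\left(-11 + 4\right) + 38\right)^{2} + 184 \left(\left(-11 + 4\right) + 38\right)\right)} = 2 + \sqrt{1867 - \left(8 - 16 \left(-7 + 38\right)^{2} + 184 \left(-7 + 38\right)\right)} = 2 + \sqrt{1867 - \left(5712 - 15376\right)} = 2 + \sqrt{1867 - -9664} = 2 + \sqrt{1867 + 9664} = 2 + \sqrt{11531} \approx 109.38$)
$-9386 + \left(-14923 + z\right) \left(-13939 + 18820\right) = -9386 + \left(-14923 + \left(2 + \sqrt{11531}\right)\right) \left(-13939 + 18820\right) = -9386 + \left(-14921 + \sqrt{11531}\right) 4881 = -9386 - \left(72829401 - 4881 \sqrt{11531}\right) = -72838787 + 4881 \sqrt{11531}$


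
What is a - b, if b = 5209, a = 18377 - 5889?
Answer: 7279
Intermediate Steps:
a = 12488
a - b = 12488 - 1*5209 = 12488 - 5209 = 7279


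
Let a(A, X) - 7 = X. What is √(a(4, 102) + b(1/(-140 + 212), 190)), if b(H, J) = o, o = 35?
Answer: 12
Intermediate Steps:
a(A, X) = 7 + X
b(H, J) = 35
√(a(4, 102) + b(1/(-140 + 212), 190)) = √((7 + 102) + 35) = √(109 + 35) = √144 = 12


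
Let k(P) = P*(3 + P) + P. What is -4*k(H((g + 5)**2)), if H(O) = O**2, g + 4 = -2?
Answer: -20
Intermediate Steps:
g = -6 (g = -4 - 2 = -6)
k(P) = P + P*(3 + P)
-4*k(H((g + 5)**2)) = -4*((-6 + 5)**2)**2*(4 + ((-6 + 5)**2)**2) = -4*((-1)**2)**2*(4 + ((-1)**2)**2) = -4*1**2*(4 + 1**2) = -4*(4 + 1) = -4*5 = -20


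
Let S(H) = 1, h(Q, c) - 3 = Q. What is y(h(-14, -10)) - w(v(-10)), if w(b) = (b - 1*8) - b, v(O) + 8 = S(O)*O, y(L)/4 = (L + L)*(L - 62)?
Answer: 6432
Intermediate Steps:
h(Q, c) = 3 + Q
y(L) = 8*L*(-62 + L) (y(L) = 4*((L + L)*(L - 62)) = 4*((2*L)*(-62 + L)) = 4*(2*L*(-62 + L)) = 8*L*(-62 + L))
v(O) = -8 + O (v(O) = -8 + 1*O = -8 + O)
w(b) = -8 (w(b) = (b - 8) - b = (-8 + b) - b = -8)
y(h(-14, -10)) - w(v(-10)) = 8*(3 - 14)*(-62 + (3 - 14)) - 1*(-8) = 8*(-11)*(-62 - 11) + 8 = 8*(-11)*(-73) + 8 = 6424 + 8 = 6432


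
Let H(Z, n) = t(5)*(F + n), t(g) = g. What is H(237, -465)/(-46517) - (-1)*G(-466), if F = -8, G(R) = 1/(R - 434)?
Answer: 2081983/41865300 ≈ 0.049731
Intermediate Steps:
G(R) = 1/(-434 + R)
H(Z, n) = -40 + 5*n (H(Z, n) = 5*(-8 + n) = -40 + 5*n)
H(237, -465)/(-46517) - (-1)*G(-466) = (-40 + 5*(-465))/(-46517) - (-1)/(-434 - 466) = (-40 - 2325)*(-1/46517) - (-1)/(-900) = -2365*(-1/46517) - (-1)*(-1)/900 = 2365/46517 - 1*1/900 = 2365/46517 - 1/900 = 2081983/41865300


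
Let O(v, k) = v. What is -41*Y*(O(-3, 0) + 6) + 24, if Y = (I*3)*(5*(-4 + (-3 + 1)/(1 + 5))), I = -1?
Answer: -7971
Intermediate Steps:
Y = 65 (Y = (-1*3)*(5*(-4 + (-3 + 1)/(1 + 5))) = -15*(-4 - 2/6) = -15*(-4 - 2*⅙) = -15*(-4 - ⅓) = -15*(-13)/3 = -3*(-65/3) = 65)
-41*Y*(O(-3, 0) + 6) + 24 = -2665*(-3 + 6) + 24 = -2665*3 + 24 = -41*195 + 24 = -7995 + 24 = -7971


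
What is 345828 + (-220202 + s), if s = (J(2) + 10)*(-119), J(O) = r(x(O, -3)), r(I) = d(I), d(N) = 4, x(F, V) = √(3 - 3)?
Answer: 123960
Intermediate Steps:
x(F, V) = 0 (x(F, V) = √0 = 0)
r(I) = 4
J(O) = 4
s = -1666 (s = (4 + 10)*(-119) = 14*(-119) = -1666)
345828 + (-220202 + s) = 345828 + (-220202 - 1666) = 345828 - 221868 = 123960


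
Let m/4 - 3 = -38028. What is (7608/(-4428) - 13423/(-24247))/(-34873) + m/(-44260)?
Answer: 2372887382543438/690486357577707 ≈ 3.4365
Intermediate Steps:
m = -152100 (m = 12 + 4*(-38028) = 12 - 152112 = -152100)
(7608/(-4428) - 13423/(-24247))/(-34873) + m/(-44260) = (7608/(-4428) - 13423/(-24247))/(-34873) - 152100/(-44260) = (7608*(-1/4428) - 13423*(-1/24247))*(-1/34873) - 152100*(-1/44260) = (-634/369 + 13423/24247)*(-1/34873) + 7605/2213 = -10419511/8947143*(-1/34873) + 7605/2213 = 10419511/312013717839 + 7605/2213 = 2372887382543438/690486357577707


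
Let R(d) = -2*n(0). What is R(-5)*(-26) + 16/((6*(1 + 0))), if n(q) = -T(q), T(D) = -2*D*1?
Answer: 8/3 ≈ 2.6667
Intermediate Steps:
T(D) = -2*D
n(q) = 2*q (n(q) = -(-2)*q = 2*q)
R(d) = 0 (R(d) = -4*0 = -2*0 = 0)
R(-5)*(-26) + 16/((6*(1 + 0))) = 0*(-26) + 16/((6*(1 + 0))) = 0 + 16/((6*1)) = 0 + 16/6 = 0 + 16*(⅙) = 0 + 8/3 = 8/3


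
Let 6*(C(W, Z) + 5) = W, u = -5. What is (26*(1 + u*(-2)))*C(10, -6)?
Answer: -2860/3 ≈ -953.33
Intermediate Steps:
C(W, Z) = -5 + W/6
(26*(1 + u*(-2)))*C(10, -6) = (26*(1 - 5*(-2)))*(-5 + (⅙)*10) = (26*(1 + 10))*(-5 + 5/3) = (26*11)*(-10/3) = 286*(-10/3) = -2860/3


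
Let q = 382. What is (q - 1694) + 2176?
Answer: 864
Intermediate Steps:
(q - 1694) + 2176 = (382 - 1694) + 2176 = -1312 + 2176 = 864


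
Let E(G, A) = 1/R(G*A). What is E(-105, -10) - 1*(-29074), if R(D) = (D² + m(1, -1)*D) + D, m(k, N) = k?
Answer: 32115140401/1104600 ≈ 29074.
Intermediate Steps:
R(D) = D² + 2*D (R(D) = (D² + 1*D) + D = (D² + D) + D = (D + D²) + D = D² + 2*D)
E(G, A) = 1/(A*G*(2 + A*G)) (E(G, A) = 1/((G*A)*(2 + G*A)) = 1/((A*G)*(2 + A*G)) = 1/(A*G*(2 + A*G)))
E(-105, -10) - 1*(-29074) = 1/(-10*(-105)*(2 - 10*(-105))) - 1*(-29074) = -⅒*(-1/105)/(2 + 1050) + 29074 = -⅒*(-1/105)/1052 + 29074 = -⅒*(-1/105)*1/1052 + 29074 = 1/1104600 + 29074 = 32115140401/1104600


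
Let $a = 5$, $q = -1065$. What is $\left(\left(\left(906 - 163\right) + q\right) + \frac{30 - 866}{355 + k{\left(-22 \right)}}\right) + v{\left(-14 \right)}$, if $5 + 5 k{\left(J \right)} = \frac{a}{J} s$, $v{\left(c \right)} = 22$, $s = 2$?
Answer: $- \frac{1177096}{3893} \approx -302.36$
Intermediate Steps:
$k{\left(J \right)} = -1 + \frac{2}{J}$ ($k{\left(J \right)} = -1 + \frac{\frac{5}{J} 2}{5} = -1 + \frac{10 \frac{1}{J}}{5} = -1 + \frac{2}{J}$)
$\left(\left(\left(906 - 163\right) + q\right) + \frac{30 - 866}{355 + k{\left(-22 \right)}}\right) + v{\left(-14 \right)} = \left(\left(\left(906 - 163\right) - 1065\right) + \frac{30 - 866}{355 + \frac{2 - -22}{-22}}\right) + 22 = \left(\left(743 - 1065\right) - \frac{836}{355 - \frac{2 + 22}{22}}\right) + 22 = \left(-322 - \frac{836}{355 - \frac{12}{11}}\right) + 22 = \left(-322 - \frac{836}{\frac{3893}{11}}\right) + 22 = \left(-322 - \frac{9196}{3893}\right) + 22 = - \frac{1262742}{3893} + 22 = - \frac{1177096}{3893}$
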